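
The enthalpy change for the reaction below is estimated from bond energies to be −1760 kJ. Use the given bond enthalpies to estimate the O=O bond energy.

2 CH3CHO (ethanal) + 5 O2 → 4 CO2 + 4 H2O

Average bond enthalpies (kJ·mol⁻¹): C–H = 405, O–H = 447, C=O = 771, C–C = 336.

Let D be the O=O bond energy.
Σ(broken) = 2×336 + 8×405 + 2×771 + 5×D = 5454 + 5D
Σ(formed) = 8×771 + 8×447 = 9744
ΔH = Σ(broken) − Σ(formed) = (5454 + 5D) − (9744) = −4290 + 5D
Setting this equal to −1760 kJ gives 5D = 2530, so D = 506 kJ/mol.

D(O=O) ≈ 506 kJ/mol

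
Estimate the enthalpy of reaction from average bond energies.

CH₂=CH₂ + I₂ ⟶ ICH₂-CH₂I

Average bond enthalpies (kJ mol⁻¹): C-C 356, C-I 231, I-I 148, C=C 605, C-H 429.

Bonds broken (reactants):
  C-H: 4 × 429 = 1716
  C=C: 1 × 605 = 605
  I-I: 1 × 148 = 148
  Σ(broken) = 2469 kJ
Bonds formed (products):
  C-C: 1 × 356 = 356
  C-H: 4 × 429 = 1716
  C-I: 2 × 231 = 462
  Σ(formed) = 2534 kJ
ΔH = Σ(broken) − Σ(formed) = 2469 − 2534 = −65 kJ

ΔH ≈ −65 kJ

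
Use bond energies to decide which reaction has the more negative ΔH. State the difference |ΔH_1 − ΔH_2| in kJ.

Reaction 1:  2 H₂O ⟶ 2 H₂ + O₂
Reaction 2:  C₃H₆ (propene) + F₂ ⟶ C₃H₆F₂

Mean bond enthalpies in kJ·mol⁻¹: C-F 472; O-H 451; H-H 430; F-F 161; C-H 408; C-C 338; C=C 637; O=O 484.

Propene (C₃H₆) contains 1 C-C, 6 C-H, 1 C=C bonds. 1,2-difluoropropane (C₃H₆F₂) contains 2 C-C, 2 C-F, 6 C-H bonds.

Reaction 1:
  Bonds broken (reactants):
    O-H: 4 × 451 = 1804
    Σ(broken) = 1804 kJ
  Bonds formed (products):
    H-H: 2 × 430 = 860
    O=O: 1 × 484 = 484
    Σ(formed) = 1344 kJ
  ΔH_1 = 1804 − 1344 = +460 kJ
Reaction 2:
  Bonds broken (reactants):
    C-C: 1 × 338 = 338
    C-H: 6 × 408 = 2448
    C=C: 1 × 637 = 637
    F-F: 1 × 161 = 161
    Σ(broken) = 3584 kJ
  Bonds formed (products):
    C-C: 2 × 338 = 676
    C-F: 2 × 472 = 944
    C-H: 6 × 408 = 2448
    Σ(formed) = 4068 kJ
  ΔH_2 = 3584 − 4068 = −484 kJ
ΔH_1 − ΔH_2 = +944 kJ, so reaction 2 has the more negative ΔH; |ΔH_1 − ΔH_2| = 944 kJ.

Reaction 2, by 944 kJ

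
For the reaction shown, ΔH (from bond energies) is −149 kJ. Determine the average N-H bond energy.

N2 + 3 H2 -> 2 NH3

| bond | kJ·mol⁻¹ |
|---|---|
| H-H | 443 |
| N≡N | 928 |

D(N-H) ≈ 401 kJ/mol

Let D be the N-H bond energy.
Σ(broken) = 3×443 + 1×928 = 2257
Σ(formed) = 6×D = 6D
ΔH = Σ(broken) − Σ(formed) = (2257) − (6D) = +2257 − 6D
Setting this equal to −149 kJ gives 6D = 2406, so D = 401 kJ/mol.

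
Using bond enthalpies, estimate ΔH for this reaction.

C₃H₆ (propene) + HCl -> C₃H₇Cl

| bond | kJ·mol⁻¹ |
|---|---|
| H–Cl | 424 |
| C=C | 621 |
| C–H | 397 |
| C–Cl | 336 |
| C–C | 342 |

Bonds broken (reactants):
  C–C: 1 × 342 = 342
  C–H: 6 × 397 = 2382
  C=C: 1 × 621 = 621
  H–Cl: 1 × 424 = 424
  Σ(broken) = 3769 kJ
Bonds formed (products):
  C–C: 2 × 342 = 684
  C–Cl: 1 × 336 = 336
  C–H: 7 × 397 = 2779
  Σ(formed) = 3799 kJ
ΔH = Σ(broken) − Σ(formed) = 3769 − 3799 = −30 kJ

ΔH ≈ −30 kJ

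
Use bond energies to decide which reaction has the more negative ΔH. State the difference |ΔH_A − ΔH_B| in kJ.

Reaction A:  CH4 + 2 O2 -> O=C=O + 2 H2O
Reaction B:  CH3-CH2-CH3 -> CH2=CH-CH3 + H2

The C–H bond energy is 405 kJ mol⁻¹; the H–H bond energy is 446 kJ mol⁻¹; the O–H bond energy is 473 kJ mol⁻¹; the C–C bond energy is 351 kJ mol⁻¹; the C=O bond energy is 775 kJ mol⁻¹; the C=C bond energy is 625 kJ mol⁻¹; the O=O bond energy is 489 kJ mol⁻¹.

Reaction A, by 934 kJ

Reaction A:
  Bonds broken (reactants):
    C–H: 4 × 405 = 1620
    O=O: 2 × 489 = 978
    Σ(broken) = 2598 kJ
  Bonds formed (products):
    C=O: 2 × 775 = 1550
    O–H: 4 × 473 = 1892
    Σ(formed) = 3442 kJ
  ΔH_A = 2598 − 3442 = −844 kJ
Reaction B:
  Bonds broken (reactants):
    C–C: 2 × 351 = 702
    C–H: 8 × 405 = 3240
    Σ(broken) = 3942 kJ
  Bonds formed (products):
    C–C: 1 × 351 = 351
    C–H: 6 × 405 = 2430
    C=C: 1 × 625 = 625
    H–H: 1 × 446 = 446
    Σ(formed) = 3852 kJ
  ΔH_B = 3942 − 3852 = +90 kJ
ΔH_A − ΔH_B = −934 kJ, so reaction A has the more negative ΔH; |ΔH_A − ΔH_B| = 934 kJ.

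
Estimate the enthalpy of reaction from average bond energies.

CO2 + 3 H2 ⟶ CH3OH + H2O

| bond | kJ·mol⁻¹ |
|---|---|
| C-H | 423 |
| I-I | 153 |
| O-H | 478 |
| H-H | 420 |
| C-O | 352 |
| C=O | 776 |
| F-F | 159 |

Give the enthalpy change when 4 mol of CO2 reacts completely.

ΔH = −972 kJ

Bonds broken (reactants):
  C=O: 2 × 776 = 1552
  H-H: 3 × 420 = 1260
  Σ(broken) = 2812 kJ
Bonds formed (products):
  C-H: 3 × 423 = 1269
  C-O: 1 × 352 = 352
  O-H: 3 × 478 = 1434
  Σ(formed) = 3055 kJ
ΔH = Σ(broken) − Σ(formed) = 2812 − 3055 = −243 kJ
For 4× the reaction as written: 4 × (−243) = −972 kJ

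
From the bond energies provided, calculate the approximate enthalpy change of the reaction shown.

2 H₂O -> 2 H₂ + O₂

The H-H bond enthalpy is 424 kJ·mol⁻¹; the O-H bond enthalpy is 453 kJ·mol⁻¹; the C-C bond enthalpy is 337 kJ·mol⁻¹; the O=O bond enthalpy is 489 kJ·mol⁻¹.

ΔH ≈ +475 kJ

Bonds broken (reactants):
  O-H: 4 × 453 = 1812
  Σ(broken) = 1812 kJ
Bonds formed (products):
  H-H: 2 × 424 = 848
  O=O: 1 × 489 = 489
  Σ(formed) = 1337 kJ
ΔH = Σ(broken) − Σ(formed) = 1812 − 1337 = +475 kJ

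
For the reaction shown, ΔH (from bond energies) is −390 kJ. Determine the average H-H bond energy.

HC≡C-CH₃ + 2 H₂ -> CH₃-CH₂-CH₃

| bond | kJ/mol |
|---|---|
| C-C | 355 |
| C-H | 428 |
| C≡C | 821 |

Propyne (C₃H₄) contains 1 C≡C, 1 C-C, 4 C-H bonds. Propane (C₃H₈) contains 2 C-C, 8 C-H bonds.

D(H-H) ≈ 428 kJ/mol

Let D be the H-H bond energy.
Σ(broken) = 1×821 + 1×355 + 4×428 + 2×D = 2888 + 2D
Σ(formed) = 2×355 + 8×428 = 4134
ΔH = Σ(broken) − Σ(formed) = (2888 + 2D) − (4134) = −1246 + 2D
Setting this equal to −390 kJ gives 2D = 856, so D = 428 kJ/mol.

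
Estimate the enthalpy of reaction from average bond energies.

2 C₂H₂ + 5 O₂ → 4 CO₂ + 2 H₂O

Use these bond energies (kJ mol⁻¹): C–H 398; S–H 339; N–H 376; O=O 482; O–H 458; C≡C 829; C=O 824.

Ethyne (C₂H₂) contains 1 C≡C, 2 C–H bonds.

Bonds broken (reactants):
  C≡C: 2 × 829 = 1658
  C–H: 4 × 398 = 1592
  O=O: 5 × 482 = 2410
  Σ(broken) = 5660 kJ
Bonds formed (products):
  C=O: 8 × 824 = 6592
  O–H: 4 × 458 = 1832
  Σ(formed) = 8424 kJ
ΔH = Σ(broken) − Σ(formed) = 5660 − 8424 = −2764 kJ

ΔH ≈ −2764 kJ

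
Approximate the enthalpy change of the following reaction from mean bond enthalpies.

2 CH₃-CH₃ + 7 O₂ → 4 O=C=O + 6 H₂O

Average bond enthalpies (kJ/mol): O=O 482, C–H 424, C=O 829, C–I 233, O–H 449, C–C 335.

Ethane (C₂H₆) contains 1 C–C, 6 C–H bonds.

Bonds broken (reactants):
  C–C: 2 × 335 = 670
  C–H: 12 × 424 = 5088
  O=O: 7 × 482 = 3374
  Σ(broken) = 9132 kJ
Bonds formed (products):
  C=O: 8 × 829 = 6632
  O–H: 12 × 449 = 5388
  Σ(formed) = 12020 kJ
ΔH = Σ(broken) − Σ(formed) = 9132 − 12020 = −2888 kJ

ΔH ≈ −2888 kJ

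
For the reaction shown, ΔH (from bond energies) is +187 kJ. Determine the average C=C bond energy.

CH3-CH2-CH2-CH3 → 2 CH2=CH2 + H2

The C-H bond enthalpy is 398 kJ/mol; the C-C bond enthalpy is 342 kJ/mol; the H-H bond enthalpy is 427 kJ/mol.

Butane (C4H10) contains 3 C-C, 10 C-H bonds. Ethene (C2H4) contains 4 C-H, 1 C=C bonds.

Let D be the C=C bond energy.
Σ(broken) = 3×342 + 10×398 = 5006
Σ(formed) = 8×398 + 2×D + 1×427 = 3611 + 2D
ΔH = Σ(broken) − Σ(formed) = (5006) − (3611 + 2D) = +1395 − 2D
Setting this equal to +187 kJ gives 2D = 1208, so D = 604 kJ/mol.

D(C=C) ≈ 604 kJ/mol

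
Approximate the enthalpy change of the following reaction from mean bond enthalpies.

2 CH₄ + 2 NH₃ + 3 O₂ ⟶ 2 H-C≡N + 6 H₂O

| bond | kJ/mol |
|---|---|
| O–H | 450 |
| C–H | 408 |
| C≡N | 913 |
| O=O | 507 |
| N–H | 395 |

ΔH ≈ −887 kJ

Bonds broken (reactants):
  C–H: 8 × 408 = 3264
  N–H: 6 × 395 = 2370
  O=O: 3 × 507 = 1521
  Σ(broken) = 7155 kJ
Bonds formed (products):
  C≡N: 2 × 913 = 1826
  C–H: 2 × 408 = 816
  O–H: 12 × 450 = 5400
  Σ(formed) = 8042 kJ
ΔH = Σ(broken) − Σ(formed) = 7155 − 8042 = −887 kJ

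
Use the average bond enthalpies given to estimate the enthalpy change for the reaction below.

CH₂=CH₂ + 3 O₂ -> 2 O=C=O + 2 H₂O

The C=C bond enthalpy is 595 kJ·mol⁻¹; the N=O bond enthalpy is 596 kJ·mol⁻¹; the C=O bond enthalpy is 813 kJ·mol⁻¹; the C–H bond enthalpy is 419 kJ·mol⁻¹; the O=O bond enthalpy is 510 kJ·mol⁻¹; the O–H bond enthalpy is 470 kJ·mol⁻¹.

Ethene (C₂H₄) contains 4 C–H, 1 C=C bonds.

ΔH ≈ −1331 kJ

Bonds broken (reactants):
  C–H: 4 × 419 = 1676
  C=C: 1 × 595 = 595
  O=O: 3 × 510 = 1530
  Σ(broken) = 3801 kJ
Bonds formed (products):
  C=O: 4 × 813 = 3252
  O–H: 4 × 470 = 1880
  Σ(formed) = 5132 kJ
ΔH = Σ(broken) − Σ(formed) = 3801 − 5132 = −1331 kJ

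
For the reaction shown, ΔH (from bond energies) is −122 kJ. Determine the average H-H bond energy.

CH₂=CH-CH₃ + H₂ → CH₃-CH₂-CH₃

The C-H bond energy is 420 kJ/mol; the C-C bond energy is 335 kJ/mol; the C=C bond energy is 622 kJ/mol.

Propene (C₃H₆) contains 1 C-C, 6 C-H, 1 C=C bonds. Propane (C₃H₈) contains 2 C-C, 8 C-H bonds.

D(H-H) ≈ 431 kJ/mol

Let D be the H-H bond energy.
Σ(broken) = 1×335 + 6×420 + 1×622 + 1×D = 3477 + D
Σ(formed) = 2×335 + 8×420 = 4030
ΔH = Σ(broken) − Σ(formed) = (3477 + D) − (4030) = −553 + D
Setting this equal to −122 kJ gives D = 431 kJ/mol.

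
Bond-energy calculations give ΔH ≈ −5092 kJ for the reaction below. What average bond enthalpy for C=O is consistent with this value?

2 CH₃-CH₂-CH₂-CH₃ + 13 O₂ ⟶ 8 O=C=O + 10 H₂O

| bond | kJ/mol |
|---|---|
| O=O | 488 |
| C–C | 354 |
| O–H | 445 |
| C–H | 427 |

Let D be the C=O bond energy.
Σ(broken) = 6×354 + 20×427 + 13×488 = 17008
Σ(formed) = 16×D + 20×445 = 8900 + 16D
ΔH = Σ(broken) − Σ(formed) = (17008) − (8900 + 16D) = +8108 − 16D
Setting this equal to −5092 kJ gives 16D = 13200, so D = 825 kJ/mol.

D(C=O) ≈ 825 kJ/mol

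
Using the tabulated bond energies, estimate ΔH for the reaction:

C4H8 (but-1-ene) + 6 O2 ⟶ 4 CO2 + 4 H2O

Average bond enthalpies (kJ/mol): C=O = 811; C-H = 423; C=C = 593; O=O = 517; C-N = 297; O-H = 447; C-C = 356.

Bonds broken (reactants):
  C-C: 2 × 356 = 712
  C-H: 8 × 423 = 3384
  C=C: 1 × 593 = 593
  O=O: 6 × 517 = 3102
  Σ(broken) = 7791 kJ
Bonds formed (products):
  C=O: 8 × 811 = 6488
  O-H: 8 × 447 = 3576
  Σ(formed) = 10064 kJ
ΔH = Σ(broken) − Σ(formed) = 7791 − 10064 = −2273 kJ

ΔH ≈ −2273 kJ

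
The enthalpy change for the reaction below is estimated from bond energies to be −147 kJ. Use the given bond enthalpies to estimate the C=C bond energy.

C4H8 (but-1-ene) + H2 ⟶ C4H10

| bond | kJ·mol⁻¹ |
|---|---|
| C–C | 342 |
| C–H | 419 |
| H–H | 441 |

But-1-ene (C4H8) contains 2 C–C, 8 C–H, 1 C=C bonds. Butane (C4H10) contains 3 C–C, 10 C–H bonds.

Let D be the C=C bond energy.
Σ(broken) = 2×342 + 8×419 + 1×D + 1×441 = 4477 + D
Σ(formed) = 3×342 + 10×419 = 5216
ΔH = Σ(broken) − Σ(formed) = (4477 + D) − (5216) = −739 + D
Setting this equal to −147 kJ gives D = 592 kJ/mol.

D(C=C) ≈ 592 kJ/mol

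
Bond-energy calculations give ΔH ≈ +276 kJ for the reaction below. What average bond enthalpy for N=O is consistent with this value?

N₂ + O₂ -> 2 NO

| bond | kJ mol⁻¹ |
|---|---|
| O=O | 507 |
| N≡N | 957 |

D(N=O) ≈ 594 kJ/mol

Let D be the N=O bond energy.
Σ(broken) = 1×957 + 1×507 = 1464
Σ(formed) = 2×D = 2D
ΔH = Σ(broken) − Σ(formed) = (1464) − (2D) = +1464 − 2D
Setting this equal to +276 kJ gives 2D = 1188, so D = 594 kJ/mol.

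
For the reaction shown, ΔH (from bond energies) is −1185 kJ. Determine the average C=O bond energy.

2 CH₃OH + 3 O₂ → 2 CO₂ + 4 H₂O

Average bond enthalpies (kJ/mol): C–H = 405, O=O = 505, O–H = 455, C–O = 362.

D(C=O) ≈ 781 kJ/mol

Let D be the C=O bond energy.
Σ(broken) = 6×405 + 2×362 + 2×455 + 3×505 = 5579
Σ(formed) = 4×D + 8×455 = 3640 + 4D
ΔH = Σ(broken) − Σ(formed) = (5579) − (3640 + 4D) = +1939 − 4D
Setting this equal to −1185 kJ gives 4D = 3124, so D = 781 kJ/mol.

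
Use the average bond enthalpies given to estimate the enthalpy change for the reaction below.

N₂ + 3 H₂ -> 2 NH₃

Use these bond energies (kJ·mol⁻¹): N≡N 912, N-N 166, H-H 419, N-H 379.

ΔH ≈ −105 kJ

Bonds broken (reactants):
  H-H: 3 × 419 = 1257
  N≡N: 1 × 912 = 912
  Σ(broken) = 2169 kJ
Bonds formed (products):
  N-H: 6 × 379 = 2274
  Σ(formed) = 2274 kJ
ΔH = Σ(broken) − Σ(formed) = 2169 − 2274 = −105 kJ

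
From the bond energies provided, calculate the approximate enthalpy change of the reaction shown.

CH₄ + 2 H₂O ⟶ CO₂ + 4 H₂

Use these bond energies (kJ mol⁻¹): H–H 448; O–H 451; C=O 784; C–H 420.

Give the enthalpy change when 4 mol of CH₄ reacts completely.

ΔH = +496 kJ

Bonds broken (reactants):
  C–H: 4 × 420 = 1680
  O–H: 4 × 451 = 1804
  Σ(broken) = 3484 kJ
Bonds formed (products):
  C=O: 2 × 784 = 1568
  H–H: 4 × 448 = 1792
  Σ(formed) = 3360 kJ
ΔH = Σ(broken) − Σ(formed) = 3484 − 3360 = +124 kJ
For 4× the reaction as written: 4 × (+124) = +496 kJ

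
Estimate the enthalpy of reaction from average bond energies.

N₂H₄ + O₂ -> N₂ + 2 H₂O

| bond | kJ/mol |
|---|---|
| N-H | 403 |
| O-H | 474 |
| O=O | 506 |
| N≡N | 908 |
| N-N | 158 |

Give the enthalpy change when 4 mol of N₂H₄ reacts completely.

Bonds broken (reactants):
  N-H: 4 × 403 = 1612
  N-N: 1 × 158 = 158
  O=O: 1 × 506 = 506
  Σ(broken) = 2276 kJ
Bonds formed (products):
  N≡N: 1 × 908 = 908
  O-H: 4 × 474 = 1896
  Σ(formed) = 2804 kJ
ΔH = Σ(broken) − Σ(formed) = 2276 − 2804 = −528 kJ
For 4× the reaction as written: 4 × (−528) = −2112 kJ

ΔH = −2112 kJ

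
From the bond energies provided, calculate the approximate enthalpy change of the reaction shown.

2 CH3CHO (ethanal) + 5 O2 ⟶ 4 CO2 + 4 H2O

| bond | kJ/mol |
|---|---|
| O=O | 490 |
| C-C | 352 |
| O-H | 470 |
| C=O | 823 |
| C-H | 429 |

ΔH ≈ −2112 kJ

Bonds broken (reactants):
  C-C: 2 × 352 = 704
  C-H: 8 × 429 = 3432
  C=O: 2 × 823 = 1646
  O=O: 5 × 490 = 2450
  Σ(broken) = 8232 kJ
Bonds formed (products):
  C=O: 8 × 823 = 6584
  O-H: 8 × 470 = 3760
  Σ(formed) = 10344 kJ
ΔH = Σ(broken) − Σ(formed) = 8232 − 10344 = −2112 kJ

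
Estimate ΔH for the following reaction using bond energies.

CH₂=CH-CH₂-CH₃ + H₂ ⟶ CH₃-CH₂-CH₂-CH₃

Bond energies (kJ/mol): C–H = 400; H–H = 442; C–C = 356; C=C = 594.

Bonds broken (reactants):
  C–C: 2 × 356 = 712
  C–H: 8 × 400 = 3200
  C=C: 1 × 594 = 594
  H–H: 1 × 442 = 442
  Σ(broken) = 4948 kJ
Bonds formed (products):
  C–C: 3 × 356 = 1068
  C–H: 10 × 400 = 4000
  Σ(formed) = 5068 kJ
ΔH = Σ(broken) − Σ(formed) = 4948 − 5068 = −120 kJ

ΔH ≈ −120 kJ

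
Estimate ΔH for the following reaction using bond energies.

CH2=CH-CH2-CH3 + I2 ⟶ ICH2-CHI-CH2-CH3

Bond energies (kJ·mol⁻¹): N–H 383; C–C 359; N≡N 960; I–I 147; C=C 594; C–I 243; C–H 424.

Bonds broken (reactants):
  C–C: 2 × 359 = 718
  C–H: 8 × 424 = 3392
  C=C: 1 × 594 = 594
  I–I: 1 × 147 = 147
  Σ(broken) = 4851 kJ
Bonds formed (products):
  C–C: 3 × 359 = 1077
  C–H: 8 × 424 = 3392
  C–I: 2 × 243 = 486
  Σ(formed) = 4955 kJ
ΔH = Σ(broken) − Σ(formed) = 4851 − 4955 = −104 kJ

ΔH ≈ −104 kJ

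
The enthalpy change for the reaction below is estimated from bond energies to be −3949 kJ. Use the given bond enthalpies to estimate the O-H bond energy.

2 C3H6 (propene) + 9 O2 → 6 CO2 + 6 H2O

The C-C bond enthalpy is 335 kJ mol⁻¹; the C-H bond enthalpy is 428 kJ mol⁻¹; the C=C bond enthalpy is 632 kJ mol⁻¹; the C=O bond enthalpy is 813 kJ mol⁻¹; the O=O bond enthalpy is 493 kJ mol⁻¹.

D(O-H) ≈ 475 kJ/mol

Let D be the O-H bond energy.
Σ(broken) = 2×335 + 12×428 + 2×632 + 9×493 = 11507
Σ(formed) = 12×813 + 12×D = 9756 + 12D
ΔH = Σ(broken) − Σ(formed) = (11507) − (9756 + 12D) = +1751 − 12D
Setting this equal to −3949 kJ gives 12D = 5700, so D = 475 kJ/mol.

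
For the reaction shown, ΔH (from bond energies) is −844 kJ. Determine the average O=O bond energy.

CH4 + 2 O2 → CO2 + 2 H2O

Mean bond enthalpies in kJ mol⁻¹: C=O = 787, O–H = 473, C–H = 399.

Let D be the O=O bond energy.
Σ(broken) = 4×399 + 2×D = 1596 + 2D
Σ(formed) = 2×787 + 4×473 = 3466
ΔH = Σ(broken) − Σ(formed) = (1596 + 2D) − (3466) = −1870 + 2D
Setting this equal to −844 kJ gives 2D = 1026, so D = 513 kJ/mol.

D(O=O) ≈ 513 kJ/mol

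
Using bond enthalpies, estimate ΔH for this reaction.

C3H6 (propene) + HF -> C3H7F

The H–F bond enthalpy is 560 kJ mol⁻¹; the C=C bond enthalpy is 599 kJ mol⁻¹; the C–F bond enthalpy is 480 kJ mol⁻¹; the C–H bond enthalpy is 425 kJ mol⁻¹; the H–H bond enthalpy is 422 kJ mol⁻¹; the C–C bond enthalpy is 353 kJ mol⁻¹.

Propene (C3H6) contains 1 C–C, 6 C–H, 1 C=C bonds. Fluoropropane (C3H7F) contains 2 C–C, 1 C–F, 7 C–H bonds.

ΔH ≈ −99 kJ

Bonds broken (reactants):
  C–C: 1 × 353 = 353
  C–H: 6 × 425 = 2550
  C=C: 1 × 599 = 599
  H–F: 1 × 560 = 560
  Σ(broken) = 4062 kJ
Bonds formed (products):
  C–C: 2 × 353 = 706
  C–F: 1 × 480 = 480
  C–H: 7 × 425 = 2975
  Σ(formed) = 4161 kJ
ΔH = Σ(broken) − Σ(formed) = 4062 − 4161 = −99 kJ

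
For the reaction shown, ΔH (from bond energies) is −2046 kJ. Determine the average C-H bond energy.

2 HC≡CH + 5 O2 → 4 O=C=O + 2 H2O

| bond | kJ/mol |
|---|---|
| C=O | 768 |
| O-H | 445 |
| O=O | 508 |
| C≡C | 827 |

D(C-H) ≈ 421 kJ/mol

Let D be the C-H bond energy.
Σ(broken) = 2×827 + 4×D + 5×508 = 4194 + 4D
Σ(formed) = 8×768 + 4×445 = 7924
ΔH = Σ(broken) − Σ(formed) = (4194 + 4D) − (7924) = −3730 + 4D
Setting this equal to −2046 kJ gives 4D = 1684, so D = 421 kJ/mol.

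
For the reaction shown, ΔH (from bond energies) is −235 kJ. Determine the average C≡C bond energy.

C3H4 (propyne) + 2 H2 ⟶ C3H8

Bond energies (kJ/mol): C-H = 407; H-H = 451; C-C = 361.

Let D be the C≡C bond energy.
Σ(broken) = 1×D + 1×361 + 4×407 + 2×451 = 2891 + D
Σ(formed) = 2×361 + 8×407 = 3978
ΔH = Σ(broken) − Σ(formed) = (2891 + D) − (3978) = −1087 + D
Setting this equal to −235 kJ gives D = 852 kJ/mol.

D(C≡C) ≈ 852 kJ/mol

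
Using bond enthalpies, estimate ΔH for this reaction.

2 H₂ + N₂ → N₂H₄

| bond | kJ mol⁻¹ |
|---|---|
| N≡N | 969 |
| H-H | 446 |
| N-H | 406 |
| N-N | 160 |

Bonds broken (reactants):
  H-H: 2 × 446 = 892
  N≡N: 1 × 969 = 969
  Σ(broken) = 1861 kJ
Bonds formed (products):
  N-H: 4 × 406 = 1624
  N-N: 1 × 160 = 160
  Σ(formed) = 1784 kJ
ΔH = Σ(broken) − Σ(formed) = 1861 − 1784 = +77 kJ

ΔH ≈ +77 kJ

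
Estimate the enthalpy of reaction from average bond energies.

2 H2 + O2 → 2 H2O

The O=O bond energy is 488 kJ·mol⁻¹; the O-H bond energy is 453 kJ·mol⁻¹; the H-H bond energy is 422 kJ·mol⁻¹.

Bonds broken (reactants):
  H-H: 2 × 422 = 844
  O=O: 1 × 488 = 488
  Σ(broken) = 1332 kJ
Bonds formed (products):
  O-H: 4 × 453 = 1812
  Σ(formed) = 1812 kJ
ΔH = Σ(broken) − Σ(formed) = 1332 − 1812 = −480 kJ

ΔH ≈ −480 kJ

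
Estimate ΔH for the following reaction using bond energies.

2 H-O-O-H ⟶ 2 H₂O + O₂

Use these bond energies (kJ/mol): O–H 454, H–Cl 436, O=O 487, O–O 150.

Bonds broken (reactants):
  O–H: 4 × 454 = 1816
  O–O: 2 × 150 = 300
  Σ(broken) = 2116 kJ
Bonds formed (products):
  O–H: 4 × 454 = 1816
  O=O: 1 × 487 = 487
  Σ(formed) = 2303 kJ
ΔH = Σ(broken) − Σ(formed) = 2116 − 2303 = −187 kJ

ΔH ≈ −187 kJ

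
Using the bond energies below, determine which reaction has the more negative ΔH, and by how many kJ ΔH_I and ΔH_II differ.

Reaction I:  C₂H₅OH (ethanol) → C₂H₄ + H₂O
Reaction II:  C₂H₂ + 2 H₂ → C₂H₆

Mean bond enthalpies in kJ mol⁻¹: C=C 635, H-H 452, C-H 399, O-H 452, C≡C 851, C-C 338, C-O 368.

Reaction I:
  Bonds broken (reactants):
    C-C: 1 × 338 = 338
    C-H: 5 × 399 = 1995
    C-O: 1 × 368 = 368
    O-H: 1 × 452 = 452
    Σ(broken) = 3153 kJ
  Bonds formed (products):
    C-H: 4 × 399 = 1596
    C=C: 1 × 635 = 635
    O-H: 2 × 452 = 904
    Σ(formed) = 3135 kJ
  ΔH_I = 3153 − 3135 = +18 kJ
Reaction II:
  Bonds broken (reactants):
    C≡C: 1 × 851 = 851
    C-H: 2 × 399 = 798
    H-H: 2 × 452 = 904
    Σ(broken) = 2553 kJ
  Bonds formed (products):
    C-C: 1 × 338 = 338
    C-H: 6 × 399 = 2394
    Σ(formed) = 2732 kJ
  ΔH_II = 2553 − 2732 = −179 kJ
ΔH_I − ΔH_II = +197 kJ, so reaction II has the more negative ΔH; |ΔH_I − ΔH_II| = 197 kJ.

Reaction II, by 197 kJ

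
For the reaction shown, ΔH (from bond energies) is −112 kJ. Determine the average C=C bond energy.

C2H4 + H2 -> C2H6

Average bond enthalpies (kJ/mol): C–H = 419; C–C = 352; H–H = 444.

Let D be the C=C bond energy.
Σ(broken) = 4×419 + 1×D + 1×444 = 2120 + D
Σ(formed) = 1×352 + 6×419 = 2866
ΔH = Σ(broken) − Σ(formed) = (2120 + D) − (2866) = −746 + D
Setting this equal to −112 kJ gives D = 634 kJ/mol.

D(C=C) ≈ 634 kJ/mol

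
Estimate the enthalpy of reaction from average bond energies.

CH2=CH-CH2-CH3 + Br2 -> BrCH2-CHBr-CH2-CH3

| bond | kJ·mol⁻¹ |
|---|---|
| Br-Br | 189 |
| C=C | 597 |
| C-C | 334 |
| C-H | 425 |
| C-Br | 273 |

ΔH ≈ −94 kJ

Bonds broken (reactants):
  Br-Br: 1 × 189 = 189
  C-C: 2 × 334 = 668
  C-H: 8 × 425 = 3400
  C=C: 1 × 597 = 597
  Σ(broken) = 4854 kJ
Bonds formed (products):
  C-Br: 2 × 273 = 546
  C-C: 3 × 334 = 1002
  C-H: 8 × 425 = 3400
  Σ(formed) = 4948 kJ
ΔH = Σ(broken) − Σ(formed) = 4854 − 4948 = −94 kJ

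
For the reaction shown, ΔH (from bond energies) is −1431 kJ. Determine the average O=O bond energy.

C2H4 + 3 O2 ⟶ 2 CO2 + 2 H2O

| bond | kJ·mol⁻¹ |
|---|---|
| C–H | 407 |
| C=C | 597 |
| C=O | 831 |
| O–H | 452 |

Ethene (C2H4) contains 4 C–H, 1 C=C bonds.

Let D be the O=O bond energy.
Σ(broken) = 4×407 + 1×597 + 3×D = 2225 + 3D
Σ(formed) = 4×831 + 4×452 = 5132
ΔH = Σ(broken) − Σ(formed) = (2225 + 3D) − (5132) = −2907 + 3D
Setting this equal to −1431 kJ gives 3D = 1476, so D = 492 kJ/mol.

D(O=O) ≈ 492 kJ/mol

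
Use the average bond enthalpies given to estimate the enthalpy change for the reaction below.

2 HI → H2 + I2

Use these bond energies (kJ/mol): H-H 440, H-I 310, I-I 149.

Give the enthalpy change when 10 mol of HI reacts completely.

ΔH = +155 kJ

Bonds broken (reactants):
  H-I: 2 × 310 = 620
  Σ(broken) = 620 kJ
Bonds formed (products):
  H-H: 1 × 440 = 440
  I-I: 1 × 149 = 149
  Σ(formed) = 589 kJ
ΔH = Σ(broken) − Σ(formed) = 620 − 589 = +31 kJ
For 5× the reaction as written: 5 × (+31) = +155 kJ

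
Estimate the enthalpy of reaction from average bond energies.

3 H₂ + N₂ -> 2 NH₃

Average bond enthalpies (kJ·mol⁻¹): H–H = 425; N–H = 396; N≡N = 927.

ΔH ≈ −174 kJ

Bonds broken (reactants):
  H–H: 3 × 425 = 1275
  N≡N: 1 × 927 = 927
  Σ(broken) = 2202 kJ
Bonds formed (products):
  N–H: 6 × 396 = 2376
  Σ(formed) = 2376 kJ
ΔH = Σ(broken) − Σ(formed) = 2202 − 2376 = −174 kJ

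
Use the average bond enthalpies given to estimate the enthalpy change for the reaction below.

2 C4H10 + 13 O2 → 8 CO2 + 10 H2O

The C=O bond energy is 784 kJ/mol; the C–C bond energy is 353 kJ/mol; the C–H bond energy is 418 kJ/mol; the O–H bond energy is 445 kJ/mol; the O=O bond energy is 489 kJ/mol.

ΔH ≈ −4609 kJ

Bonds broken (reactants):
  C–C: 6 × 353 = 2118
  C–H: 20 × 418 = 8360
  O=O: 13 × 489 = 6357
  Σ(broken) = 16835 kJ
Bonds formed (products):
  C=O: 16 × 784 = 12544
  O–H: 20 × 445 = 8900
  Σ(formed) = 21444 kJ
ΔH = Σ(broken) − Σ(formed) = 16835 − 21444 = −4609 kJ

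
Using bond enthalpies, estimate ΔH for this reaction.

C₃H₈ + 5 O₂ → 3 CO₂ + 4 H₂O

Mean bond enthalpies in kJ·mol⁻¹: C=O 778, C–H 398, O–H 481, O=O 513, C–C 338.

Bonds broken (reactants):
  C–C: 2 × 338 = 676
  C–H: 8 × 398 = 3184
  O=O: 5 × 513 = 2565
  Σ(broken) = 6425 kJ
Bonds formed (products):
  C=O: 6 × 778 = 4668
  O–H: 8 × 481 = 3848
  Σ(formed) = 8516 kJ
ΔH = Σ(broken) − Σ(formed) = 6425 − 8516 = −2091 kJ

ΔH ≈ −2091 kJ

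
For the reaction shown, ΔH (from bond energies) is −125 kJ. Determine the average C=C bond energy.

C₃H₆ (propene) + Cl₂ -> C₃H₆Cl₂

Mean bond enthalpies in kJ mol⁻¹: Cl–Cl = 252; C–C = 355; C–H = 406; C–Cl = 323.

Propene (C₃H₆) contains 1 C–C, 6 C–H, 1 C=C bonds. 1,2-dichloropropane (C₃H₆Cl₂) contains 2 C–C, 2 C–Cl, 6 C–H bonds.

Let D be the C=C bond energy.
Σ(broken) = 1×355 + 6×406 + 1×D + 1×252 = 3043 + D
Σ(formed) = 2×355 + 2×323 + 6×406 = 3792
ΔH = Σ(broken) − Σ(formed) = (3043 + D) − (3792) = −749 + D
Setting this equal to −125 kJ gives D = 624 kJ/mol.

D(C=C) ≈ 624 kJ/mol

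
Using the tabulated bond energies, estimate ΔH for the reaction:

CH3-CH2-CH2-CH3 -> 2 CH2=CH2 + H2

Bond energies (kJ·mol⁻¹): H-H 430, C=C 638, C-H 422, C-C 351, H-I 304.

Bonds broken (reactants):
  C-C: 3 × 351 = 1053
  C-H: 10 × 422 = 4220
  Σ(broken) = 5273 kJ
Bonds formed (products):
  C-H: 8 × 422 = 3376
  C=C: 2 × 638 = 1276
  H-H: 1 × 430 = 430
  Σ(formed) = 5082 kJ
ΔH = Σ(broken) − Σ(formed) = 5273 − 5082 = +191 kJ

ΔH ≈ +191 kJ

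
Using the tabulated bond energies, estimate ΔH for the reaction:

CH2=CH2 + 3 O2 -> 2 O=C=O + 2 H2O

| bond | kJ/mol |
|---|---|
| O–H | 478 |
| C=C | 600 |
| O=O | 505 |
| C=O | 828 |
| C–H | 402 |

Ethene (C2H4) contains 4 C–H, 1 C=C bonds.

ΔH ≈ −1501 kJ

Bonds broken (reactants):
  C–H: 4 × 402 = 1608
  C=C: 1 × 600 = 600
  O=O: 3 × 505 = 1515
  Σ(broken) = 3723 kJ
Bonds formed (products):
  C=O: 4 × 828 = 3312
  O–H: 4 × 478 = 1912
  Σ(formed) = 5224 kJ
ΔH = Σ(broken) − Σ(formed) = 3723 − 5224 = −1501 kJ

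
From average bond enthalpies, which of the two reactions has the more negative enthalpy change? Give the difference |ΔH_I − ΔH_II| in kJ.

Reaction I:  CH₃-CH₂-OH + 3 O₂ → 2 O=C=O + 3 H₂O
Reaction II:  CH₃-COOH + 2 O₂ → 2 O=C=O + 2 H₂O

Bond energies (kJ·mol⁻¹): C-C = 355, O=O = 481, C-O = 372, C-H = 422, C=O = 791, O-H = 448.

Reaction I:
  Bonds broken (reactants):
    C-C: 1 × 355 = 355
    C-H: 5 × 422 = 2110
    C-O: 1 × 372 = 372
    O-H: 1 × 448 = 448
    O=O: 3 × 481 = 1443
    Σ(broken) = 4728 kJ
  Bonds formed (products):
    C=O: 4 × 791 = 3164
    O-H: 6 × 448 = 2688
    Σ(formed) = 5852 kJ
  ΔH_I = 4728 − 5852 = −1124 kJ
Reaction II:
  Bonds broken (reactants):
    C-C: 1 × 355 = 355
    C-H: 3 × 422 = 1266
    C-O: 1 × 372 = 372
    C=O: 1 × 791 = 791
    O-H: 1 × 448 = 448
    O=O: 2 × 481 = 962
    Σ(broken) = 4194 kJ
  Bonds formed (products):
    C=O: 4 × 791 = 3164
    O-H: 4 × 448 = 1792
    Σ(formed) = 4956 kJ
  ΔH_II = 4194 − 4956 = −762 kJ
ΔH_I − ΔH_II = −362 kJ, so reaction I has the more negative ΔH; |ΔH_I − ΔH_II| = 362 kJ.

Reaction I, by 362 kJ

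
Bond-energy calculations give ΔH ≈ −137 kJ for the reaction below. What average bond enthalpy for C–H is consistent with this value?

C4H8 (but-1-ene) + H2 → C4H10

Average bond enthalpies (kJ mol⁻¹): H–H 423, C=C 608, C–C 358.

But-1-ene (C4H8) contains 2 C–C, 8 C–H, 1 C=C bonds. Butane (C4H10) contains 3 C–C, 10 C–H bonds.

Let D be the C–H bond energy.
Σ(broken) = 2×358 + 8×D + 1×608 + 1×423 = 1747 + 8D
Σ(formed) = 3×358 + 10×D = 1074 + 10D
ΔH = Σ(broken) − Σ(formed) = (1747 + 8D) − (1074 + 10D) = +673 − 2D
Setting this equal to −137 kJ gives 2D = 810, so D = 405 kJ/mol.

D(C–H) ≈ 405 kJ/mol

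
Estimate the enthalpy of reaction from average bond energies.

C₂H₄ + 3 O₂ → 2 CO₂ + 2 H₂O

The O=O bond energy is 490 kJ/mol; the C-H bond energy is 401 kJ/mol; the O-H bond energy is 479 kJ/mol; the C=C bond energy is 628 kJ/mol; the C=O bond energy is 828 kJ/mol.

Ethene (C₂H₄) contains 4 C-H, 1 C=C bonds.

ΔH ≈ −1526 kJ

Bonds broken (reactants):
  C-H: 4 × 401 = 1604
  C=C: 1 × 628 = 628
  O=O: 3 × 490 = 1470
  Σ(broken) = 3702 kJ
Bonds formed (products):
  C=O: 4 × 828 = 3312
  O-H: 4 × 479 = 1916
  Σ(formed) = 5228 kJ
ΔH = Σ(broken) − Σ(formed) = 3702 − 5228 = −1526 kJ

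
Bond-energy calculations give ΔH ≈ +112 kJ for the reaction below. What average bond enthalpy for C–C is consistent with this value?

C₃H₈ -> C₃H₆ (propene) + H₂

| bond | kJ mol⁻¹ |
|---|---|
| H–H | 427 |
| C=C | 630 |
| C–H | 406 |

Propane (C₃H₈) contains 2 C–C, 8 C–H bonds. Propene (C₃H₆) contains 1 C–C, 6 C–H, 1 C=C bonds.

Let D be the C–C bond energy.
Σ(broken) = 2×D + 8×406 = 3248 + 2D
Σ(formed) = 1×D + 6×406 + 1×630 + 1×427 = 3493 + D
ΔH = Σ(broken) − Σ(formed) = (3248 + 2D) − (3493 + D) = −245 + D
Setting this equal to +112 kJ gives D = 357 kJ/mol.

D(C–C) ≈ 357 kJ/mol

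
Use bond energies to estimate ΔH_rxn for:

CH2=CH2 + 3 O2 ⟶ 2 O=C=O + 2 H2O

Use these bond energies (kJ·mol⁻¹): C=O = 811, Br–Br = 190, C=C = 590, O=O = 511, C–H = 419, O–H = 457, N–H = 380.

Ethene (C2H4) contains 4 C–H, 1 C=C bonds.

Bonds broken (reactants):
  C–H: 4 × 419 = 1676
  C=C: 1 × 590 = 590
  O=O: 3 × 511 = 1533
  Σ(broken) = 3799 kJ
Bonds formed (products):
  C=O: 4 × 811 = 3244
  O–H: 4 × 457 = 1828
  Σ(formed) = 5072 kJ
ΔH = Σ(broken) − Σ(formed) = 3799 − 5072 = −1273 kJ

ΔH ≈ −1273 kJ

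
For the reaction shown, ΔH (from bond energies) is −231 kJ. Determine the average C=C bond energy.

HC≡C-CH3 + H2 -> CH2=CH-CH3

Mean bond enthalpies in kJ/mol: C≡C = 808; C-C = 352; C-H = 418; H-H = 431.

D(C=C) ≈ 634 kJ/mol

Let D be the C=C bond energy.
Σ(broken) = 1×808 + 1×352 + 4×418 + 1×431 = 3263
Σ(formed) = 1×352 + 6×418 + 1×D = 2860 + D
ΔH = Σ(broken) − Σ(formed) = (3263) − (2860 + D) = +403 − D
Setting this equal to −231 kJ gives D = 634 kJ/mol.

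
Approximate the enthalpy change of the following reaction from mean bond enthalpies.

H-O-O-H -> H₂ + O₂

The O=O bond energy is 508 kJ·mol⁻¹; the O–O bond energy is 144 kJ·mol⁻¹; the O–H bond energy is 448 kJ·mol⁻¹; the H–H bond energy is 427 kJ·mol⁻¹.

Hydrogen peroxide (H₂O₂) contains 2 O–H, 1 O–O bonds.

ΔH ≈ +105 kJ

Bonds broken (reactants):
  O–H: 2 × 448 = 896
  O–O: 1 × 144 = 144
  Σ(broken) = 1040 kJ
Bonds formed (products):
  H–H: 1 × 427 = 427
  O=O: 1 × 508 = 508
  Σ(formed) = 935 kJ
ΔH = Σ(broken) − Σ(formed) = 1040 − 935 = +105 kJ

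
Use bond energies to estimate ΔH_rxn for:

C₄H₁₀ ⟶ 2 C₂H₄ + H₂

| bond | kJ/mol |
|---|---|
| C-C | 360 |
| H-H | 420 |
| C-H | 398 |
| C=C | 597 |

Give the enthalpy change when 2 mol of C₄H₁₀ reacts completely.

ΔH = +524 kJ

Bonds broken (reactants):
  C-C: 3 × 360 = 1080
  C-H: 10 × 398 = 3980
  Σ(broken) = 5060 kJ
Bonds formed (products):
  C-H: 8 × 398 = 3184
  C=C: 2 × 597 = 1194
  H-H: 1 × 420 = 420
  Σ(formed) = 4798 kJ
ΔH = Σ(broken) − Σ(formed) = 5060 − 4798 = +262 kJ
For 2× the reaction as written: 2 × (+262) = +524 kJ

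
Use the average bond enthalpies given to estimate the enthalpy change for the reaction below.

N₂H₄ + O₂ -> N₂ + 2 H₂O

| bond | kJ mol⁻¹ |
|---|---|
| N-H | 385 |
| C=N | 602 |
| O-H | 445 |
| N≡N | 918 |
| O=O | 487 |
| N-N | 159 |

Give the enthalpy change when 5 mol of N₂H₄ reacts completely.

Bonds broken (reactants):
  N-H: 4 × 385 = 1540
  N-N: 1 × 159 = 159
  O=O: 1 × 487 = 487
  Σ(broken) = 2186 kJ
Bonds formed (products):
  N≡N: 1 × 918 = 918
  O-H: 4 × 445 = 1780
  Σ(formed) = 2698 kJ
ΔH = Σ(broken) − Σ(formed) = 2186 − 2698 = −512 kJ
For 5× the reaction as written: 5 × (−512) = −2560 kJ

ΔH = −2560 kJ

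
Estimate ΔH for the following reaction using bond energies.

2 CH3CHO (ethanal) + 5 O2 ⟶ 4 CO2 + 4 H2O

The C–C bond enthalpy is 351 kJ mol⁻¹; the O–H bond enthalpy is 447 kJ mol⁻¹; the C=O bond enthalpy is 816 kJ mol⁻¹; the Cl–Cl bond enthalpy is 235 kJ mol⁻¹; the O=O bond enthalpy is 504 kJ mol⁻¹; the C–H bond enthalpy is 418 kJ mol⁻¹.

Bonds broken (reactants):
  C–C: 2 × 351 = 702
  C–H: 8 × 418 = 3344
  C=O: 2 × 816 = 1632
  O=O: 5 × 504 = 2520
  Σ(broken) = 8198 kJ
Bonds formed (products):
  C=O: 8 × 816 = 6528
  O–H: 8 × 447 = 3576
  Σ(formed) = 10104 kJ
ΔH = Σ(broken) − Σ(formed) = 8198 − 10104 = −1906 kJ

ΔH ≈ −1906 kJ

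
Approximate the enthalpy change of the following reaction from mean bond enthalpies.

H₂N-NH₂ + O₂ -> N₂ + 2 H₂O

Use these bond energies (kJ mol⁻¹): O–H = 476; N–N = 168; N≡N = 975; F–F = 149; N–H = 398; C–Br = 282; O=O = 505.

Bonds broken (reactants):
  N–H: 4 × 398 = 1592
  N–N: 1 × 168 = 168
  O=O: 1 × 505 = 505
  Σ(broken) = 2265 kJ
Bonds formed (products):
  N≡N: 1 × 975 = 975
  O–H: 4 × 476 = 1904
  Σ(formed) = 2879 kJ
ΔH = Σ(broken) − Σ(formed) = 2265 − 2879 = −614 kJ

ΔH ≈ −614 kJ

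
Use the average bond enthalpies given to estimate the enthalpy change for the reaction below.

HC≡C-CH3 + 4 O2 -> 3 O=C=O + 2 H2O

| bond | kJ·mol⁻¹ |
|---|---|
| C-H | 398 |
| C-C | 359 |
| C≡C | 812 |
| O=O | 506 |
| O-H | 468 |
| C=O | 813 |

ΔH ≈ −1963 kJ

Bonds broken (reactants):
  C≡C: 1 × 812 = 812
  C-C: 1 × 359 = 359
  C-H: 4 × 398 = 1592
  O=O: 4 × 506 = 2024
  Σ(broken) = 4787 kJ
Bonds formed (products):
  C=O: 6 × 813 = 4878
  O-H: 4 × 468 = 1872
  Σ(formed) = 6750 kJ
ΔH = Σ(broken) − Σ(formed) = 4787 − 6750 = −1963 kJ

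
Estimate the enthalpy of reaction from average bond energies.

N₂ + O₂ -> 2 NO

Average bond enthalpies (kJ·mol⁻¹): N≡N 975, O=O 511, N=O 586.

ΔH ≈ +314 kJ

Bonds broken (reactants):
  N≡N: 1 × 975 = 975
  O=O: 1 × 511 = 511
  Σ(broken) = 1486 kJ
Bonds formed (products):
  N=O: 2 × 586 = 1172
  Σ(formed) = 1172 kJ
ΔH = Σ(broken) − Σ(formed) = 1486 − 1172 = +314 kJ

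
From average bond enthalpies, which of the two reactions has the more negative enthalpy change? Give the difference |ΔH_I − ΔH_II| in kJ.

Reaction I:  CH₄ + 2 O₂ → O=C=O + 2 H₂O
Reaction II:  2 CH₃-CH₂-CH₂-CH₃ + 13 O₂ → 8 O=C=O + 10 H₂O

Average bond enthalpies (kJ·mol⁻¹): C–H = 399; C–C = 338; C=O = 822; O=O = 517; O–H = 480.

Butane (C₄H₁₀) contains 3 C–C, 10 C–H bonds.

Reaction II, by 5089 kJ

Reaction I:
  Bonds broken (reactants):
    C–H: 4 × 399 = 1596
    O=O: 2 × 517 = 1034
    Σ(broken) = 2630 kJ
  Bonds formed (products):
    C=O: 2 × 822 = 1644
    O–H: 4 × 480 = 1920
    Σ(formed) = 3564 kJ
  ΔH_I = 2630 − 3564 = −934 kJ
Reaction II:
  Bonds broken (reactants):
    C–C: 6 × 338 = 2028
    C–H: 20 × 399 = 7980
    O=O: 13 × 517 = 6721
    Σ(broken) = 16729 kJ
  Bonds formed (products):
    C=O: 16 × 822 = 13152
    O–H: 20 × 480 = 9600
    Σ(formed) = 22752 kJ
  ΔH_II = 16729 − 22752 = −6023 kJ
ΔH_I − ΔH_II = +5089 kJ, so reaction II has the more negative ΔH; |ΔH_I − ΔH_II| = 5089 kJ.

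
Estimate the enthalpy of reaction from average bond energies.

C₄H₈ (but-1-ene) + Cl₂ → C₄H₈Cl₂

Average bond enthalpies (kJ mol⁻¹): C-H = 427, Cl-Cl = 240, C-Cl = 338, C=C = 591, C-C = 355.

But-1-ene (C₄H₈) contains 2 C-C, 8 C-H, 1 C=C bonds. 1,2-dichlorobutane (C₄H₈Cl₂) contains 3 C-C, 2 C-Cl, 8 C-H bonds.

Bonds broken (reactants):
  C-C: 2 × 355 = 710
  C-H: 8 × 427 = 3416
  C=C: 1 × 591 = 591
  Cl-Cl: 1 × 240 = 240
  Σ(broken) = 4957 kJ
Bonds formed (products):
  C-C: 3 × 355 = 1065
  C-Cl: 2 × 338 = 676
  C-H: 8 × 427 = 3416
  Σ(formed) = 5157 kJ
ΔH = Σ(broken) − Σ(formed) = 4957 − 5157 = −200 kJ

ΔH ≈ −200 kJ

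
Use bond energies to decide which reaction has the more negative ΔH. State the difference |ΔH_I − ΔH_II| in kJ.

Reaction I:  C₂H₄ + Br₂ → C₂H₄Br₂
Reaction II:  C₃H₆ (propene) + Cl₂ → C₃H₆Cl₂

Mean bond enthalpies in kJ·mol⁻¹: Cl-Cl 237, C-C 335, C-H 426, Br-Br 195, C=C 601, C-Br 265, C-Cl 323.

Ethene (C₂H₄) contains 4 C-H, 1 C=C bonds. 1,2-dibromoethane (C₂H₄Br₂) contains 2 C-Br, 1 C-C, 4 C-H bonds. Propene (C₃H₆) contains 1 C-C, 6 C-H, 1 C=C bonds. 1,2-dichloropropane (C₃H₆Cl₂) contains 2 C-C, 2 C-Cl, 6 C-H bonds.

Reaction II, by 74 kJ

Reaction I:
  Bonds broken (reactants):
    Br-Br: 1 × 195 = 195
    C-H: 4 × 426 = 1704
    C=C: 1 × 601 = 601
    Σ(broken) = 2500 kJ
  Bonds formed (products):
    C-Br: 2 × 265 = 530
    C-C: 1 × 335 = 335
    C-H: 4 × 426 = 1704
    Σ(formed) = 2569 kJ
  ΔH_I = 2500 − 2569 = −69 kJ
Reaction II:
  Bonds broken (reactants):
    C-C: 1 × 335 = 335
    C-H: 6 × 426 = 2556
    C=C: 1 × 601 = 601
    Cl-Cl: 1 × 237 = 237
    Σ(broken) = 3729 kJ
  Bonds formed (products):
    C-C: 2 × 335 = 670
    C-Cl: 2 × 323 = 646
    C-H: 6 × 426 = 2556
    Σ(formed) = 3872 kJ
  ΔH_II = 3729 − 3872 = −143 kJ
ΔH_I − ΔH_II = +74 kJ, so reaction II has the more negative ΔH; |ΔH_I − ΔH_II| = 74 kJ.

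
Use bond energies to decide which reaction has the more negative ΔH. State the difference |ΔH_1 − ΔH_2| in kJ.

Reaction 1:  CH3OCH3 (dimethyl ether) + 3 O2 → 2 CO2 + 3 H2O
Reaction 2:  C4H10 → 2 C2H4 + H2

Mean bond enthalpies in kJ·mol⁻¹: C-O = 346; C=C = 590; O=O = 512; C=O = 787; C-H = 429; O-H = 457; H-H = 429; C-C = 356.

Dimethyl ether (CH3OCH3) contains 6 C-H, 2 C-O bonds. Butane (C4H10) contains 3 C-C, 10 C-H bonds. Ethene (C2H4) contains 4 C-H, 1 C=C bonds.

Reaction 1:
  Bonds broken (reactants):
    C-H: 6 × 429 = 2574
    C-O: 2 × 346 = 692
    O=O: 3 × 512 = 1536
    Σ(broken) = 4802 kJ
  Bonds formed (products):
    C=O: 4 × 787 = 3148
    O-H: 6 × 457 = 2742
    Σ(formed) = 5890 kJ
  ΔH_1 = 4802 − 5890 = −1088 kJ
Reaction 2:
  Bonds broken (reactants):
    C-C: 3 × 356 = 1068
    C-H: 10 × 429 = 4290
    Σ(broken) = 5358 kJ
  Bonds formed (products):
    C-H: 8 × 429 = 3432
    C=C: 2 × 590 = 1180
    H-H: 1 × 429 = 429
    Σ(formed) = 5041 kJ
  ΔH_2 = 5358 − 5041 = +317 kJ
ΔH_1 − ΔH_2 = −1405 kJ, so reaction 1 has the more negative ΔH; |ΔH_1 − ΔH_2| = 1405 kJ.

Reaction 1, by 1405 kJ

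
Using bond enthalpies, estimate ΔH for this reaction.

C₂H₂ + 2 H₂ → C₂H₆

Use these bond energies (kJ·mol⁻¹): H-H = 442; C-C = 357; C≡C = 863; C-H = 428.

ΔH ≈ −322 kJ

Bonds broken (reactants):
  C≡C: 1 × 863 = 863
  C-H: 2 × 428 = 856
  H-H: 2 × 442 = 884
  Σ(broken) = 2603 kJ
Bonds formed (products):
  C-C: 1 × 357 = 357
  C-H: 6 × 428 = 2568
  Σ(formed) = 2925 kJ
ΔH = Σ(broken) − Σ(formed) = 2603 − 2925 = −322 kJ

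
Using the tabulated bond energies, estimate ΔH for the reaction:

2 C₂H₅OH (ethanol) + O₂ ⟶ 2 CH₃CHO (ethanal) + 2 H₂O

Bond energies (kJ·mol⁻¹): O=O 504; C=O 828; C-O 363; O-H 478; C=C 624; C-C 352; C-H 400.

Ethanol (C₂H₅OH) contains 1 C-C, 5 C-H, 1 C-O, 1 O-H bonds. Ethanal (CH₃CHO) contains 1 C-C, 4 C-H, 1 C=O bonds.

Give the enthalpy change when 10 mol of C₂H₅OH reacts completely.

ΔH = −2910 kJ

Bonds broken (reactants):
  C-C: 2 × 352 = 704
  C-H: 10 × 400 = 4000
  C-O: 2 × 363 = 726
  O-H: 2 × 478 = 956
  O=O: 1 × 504 = 504
  Σ(broken) = 6890 kJ
Bonds formed (products):
  C-C: 2 × 352 = 704
  C-H: 8 × 400 = 3200
  C=O: 2 × 828 = 1656
  O-H: 4 × 478 = 1912
  Σ(formed) = 7472 kJ
ΔH = Σ(broken) − Σ(formed) = 6890 − 7472 = −582 kJ
For 5× the reaction as written: 5 × (−582) = −2910 kJ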